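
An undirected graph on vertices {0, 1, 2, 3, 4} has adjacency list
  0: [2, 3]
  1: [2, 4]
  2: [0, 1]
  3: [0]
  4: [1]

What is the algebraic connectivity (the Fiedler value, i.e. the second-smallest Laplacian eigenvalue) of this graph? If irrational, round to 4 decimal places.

Reading degrees in the order [0, 1, 2, 3, 4] gives [2, 2, 2, 1, 1]; set D = diag(2, 2, 2, 1, 1) and form L = D - A. Computing the eigenvalues of L and sorting gives [0, 0.3820, 1.3820, 2.6180, 3.6180]. The Fiedler value lambda_2 = 0.3820 is strictly positive, so the graph is connected. By the matrix-tree theorem the graph has (1/5) * product of the nonzero eigenvalues = 1 spanning tree.

0.3820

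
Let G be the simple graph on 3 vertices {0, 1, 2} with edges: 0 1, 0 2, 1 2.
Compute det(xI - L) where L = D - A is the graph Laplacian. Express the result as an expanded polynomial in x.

x^3 - 6x^2 + 9x

Each diagonal entry of L is the vertex degree and each off-diagonal entry is -1 where an edge is present, 0 otherwise; in the order [0, 1, 2] the diagonal is [2, 2, 2]. Computing det(xI - L) by cofactor expansion (or equivalently via sum-over-permutations) gives x^3 - 6x^2 + 9x. The constant term is 0 because L is singular (the all-ones vector lies in its kernel). By the matrix-tree theorem the graph has (1/3) * product of the nonzero eigenvalues = 3 spanning trees. The eigenvalues sum to 6, which equals trace(L) = 2|E|.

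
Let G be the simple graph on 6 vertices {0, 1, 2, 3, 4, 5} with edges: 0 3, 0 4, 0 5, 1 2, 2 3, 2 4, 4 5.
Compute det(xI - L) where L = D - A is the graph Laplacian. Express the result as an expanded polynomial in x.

Each diagonal entry of L is the vertex degree and each off-diagonal entry is -1 where an edge is present, 0 otherwise; in the order [0, 1, 2, 3, 4, 5] the diagonal is [3, 1, 3, 2, 3, 2]. Computing det(xI - L) by cofactor expansion (or equivalently via sum-over-permutations) gives x^6 - 14x^5 + 73x^4 - 174x^3 + 184x^2 - 66x. The coefficient of x^5 equals -trace(L) = -14, matching the sum of degrees. There is one zero in the spectrum, matching the 1 component.

x^6 - 14x^5 + 73x^4 - 174x^3 + 184x^2 - 66x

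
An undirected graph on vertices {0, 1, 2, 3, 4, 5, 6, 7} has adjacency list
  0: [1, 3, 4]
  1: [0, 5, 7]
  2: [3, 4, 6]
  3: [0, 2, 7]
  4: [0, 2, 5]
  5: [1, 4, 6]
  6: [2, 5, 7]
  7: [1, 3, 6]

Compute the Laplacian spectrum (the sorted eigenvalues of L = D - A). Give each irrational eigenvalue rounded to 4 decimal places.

With the vertex order [0, 1, 2, 3, 4, 5, 6, 7], the degrees are [3, 3, 3, 3, 3, 3, 3, 3], giving D = diag(3, 3, 3, 3, 3, 3, 3, 3) and L = D - A. The multiplicity of 0 as a Laplacian eigenvalue equals the number of connected components. The single zero eigenvalue shows the graph is connected. By the matrix-tree theorem the graph has (1/8) * product of the nonzero eigenvalues = 384 spanning trees.

[0, 2, 2, 2, 4, 4, 4, 6]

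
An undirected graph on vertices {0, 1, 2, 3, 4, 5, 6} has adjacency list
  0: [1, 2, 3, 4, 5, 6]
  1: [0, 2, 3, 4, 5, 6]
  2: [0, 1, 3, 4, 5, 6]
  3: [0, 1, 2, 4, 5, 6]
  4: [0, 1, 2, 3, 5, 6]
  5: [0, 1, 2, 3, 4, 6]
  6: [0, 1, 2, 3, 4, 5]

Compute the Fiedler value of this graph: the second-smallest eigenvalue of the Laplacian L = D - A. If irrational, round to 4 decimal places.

With the vertex order [0, 1, 2, 3, 4, 5, 6], the degrees are [6, 6, 6, 6, 6, 6, 6], giving D = diag(6, 6, 6, 6, 6, 6, 6) and L = D - A. The sorted Laplacian eigenvalues are [0, 7, 7, 7, 7, 7, 7]; the algebraic connectivity is the second entry, 7. The largest eigenvalue, 7, is at most the vertex count 7. There is one zero in the spectrum, matching the 1 component.

7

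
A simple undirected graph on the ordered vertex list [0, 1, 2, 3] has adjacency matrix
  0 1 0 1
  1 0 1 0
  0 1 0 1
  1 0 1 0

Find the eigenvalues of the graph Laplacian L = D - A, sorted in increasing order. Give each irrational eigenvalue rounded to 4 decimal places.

[0, 2, 2, 4]

With the vertex order [0, 1, 2, 3], the degrees are [2, 2, 2, 2], giving D = diag(2, 2, 2, 2) and L = D - A. L is symmetric positive semidefinite, so every eigenvalue is real and nonnegative. The single zero eigenvalue shows the graph is connected. There is one zero in the spectrum, matching the 1 component.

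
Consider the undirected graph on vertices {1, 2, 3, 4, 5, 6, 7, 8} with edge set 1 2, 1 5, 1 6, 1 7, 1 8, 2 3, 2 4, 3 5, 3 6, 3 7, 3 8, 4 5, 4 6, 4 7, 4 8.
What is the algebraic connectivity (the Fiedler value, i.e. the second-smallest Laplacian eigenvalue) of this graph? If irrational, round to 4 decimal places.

Each diagonal entry of L is the vertex degree and each off-diagonal entry is -1 where an edge is present, 0 otherwise; in the order [1, 2, 3, 4, 5, 6, 7, 8] the diagonal is [5, 3, 5, 5, 3, 3, 3, 3]. The sorted Laplacian eigenvalues are [0, 3, 3, 3, 3, 5, 5, 8]; the algebraic connectivity is the second entry, 3. By the matrix-tree theorem the graph has (1/8) * product of the nonzero eigenvalues = 2025 spanning trees. The largest eigenvalue, 8, is at most the vertex count 8.

3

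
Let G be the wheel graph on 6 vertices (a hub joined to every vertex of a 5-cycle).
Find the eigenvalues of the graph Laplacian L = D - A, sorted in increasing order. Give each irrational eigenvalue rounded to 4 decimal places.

The graph has 6 vertices and degree multiset [5, 3, 3, 3, 3, 3]; D is the diagonal matrix of degrees and L = D - A. L is symmetric positive semidefinite, so every eigenvalue is real and nonnegative. The largest eigenvalue, 6, is at most the vertex count 6.

[0, 2.3820, 2.3820, 4.6180, 4.6180, 6]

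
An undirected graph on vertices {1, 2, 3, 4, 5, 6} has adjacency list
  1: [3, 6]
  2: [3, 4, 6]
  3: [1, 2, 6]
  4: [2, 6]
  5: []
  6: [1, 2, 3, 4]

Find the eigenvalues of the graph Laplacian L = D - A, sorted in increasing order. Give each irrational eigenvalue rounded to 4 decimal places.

With the vertex order [1, 2, 3, 4, 5, 6], the degrees are [2, 3, 3, 2, 0, 4], giving D = diag(2, 3, 3, 2, 0, 4) and L = D - A. The multiplicity of 0 as a Laplacian eigenvalue equals the number of connected components. The 2 zero eigenvalues correspond to the 2 connected components. The eigenvalues sum to 14, which equals trace(L) = 2|E|.

[0, 0, 1.5858, 3, 4.4142, 5]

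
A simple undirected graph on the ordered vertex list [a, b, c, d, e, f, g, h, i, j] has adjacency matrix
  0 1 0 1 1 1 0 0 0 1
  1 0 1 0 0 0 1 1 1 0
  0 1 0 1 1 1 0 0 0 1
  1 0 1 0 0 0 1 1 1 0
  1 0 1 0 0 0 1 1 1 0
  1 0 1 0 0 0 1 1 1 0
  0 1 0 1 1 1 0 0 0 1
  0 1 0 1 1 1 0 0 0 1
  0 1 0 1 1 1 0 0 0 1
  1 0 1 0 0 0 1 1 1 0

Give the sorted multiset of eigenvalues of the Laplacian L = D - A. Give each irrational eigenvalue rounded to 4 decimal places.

[0, 5, 5, 5, 5, 5, 5, 5, 5, 10]

Reading degrees in the order [a, b, c, d, e, f, g, h, i, j] gives [5, 5, 5, 5, 5, 5, 5, 5, 5, 5]; set D = diag(5, 5, 5, 5, 5, 5, 5, 5, 5, 5) and form L = D - A. L is symmetric positive semidefinite, so every eigenvalue is real and nonnegative. The single zero eigenvalue shows the graph is connected. The eigenvalues sum to 50, which equals trace(L) = 2|E|. By the matrix-tree theorem the graph has (1/10) * product of the nonzero eigenvalues = 390625 spanning trees.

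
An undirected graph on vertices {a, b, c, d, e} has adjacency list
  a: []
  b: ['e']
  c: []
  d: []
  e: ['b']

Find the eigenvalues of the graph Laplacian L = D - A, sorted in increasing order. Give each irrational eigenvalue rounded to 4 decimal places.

[0, 0, 0, 0, 2]

Reading degrees in the order [a, b, c, d, e] gives [0, 1, 0, 0, 1]; set D = diag(0, 1, 0, 0, 1) and form L = D - A. L is symmetric positive semidefinite, so every eigenvalue is real and nonnegative. The 4 zero eigenvalues correspond to the 4 connected components. The eigenvalues sum to 2, which equals trace(L) = 2|E|.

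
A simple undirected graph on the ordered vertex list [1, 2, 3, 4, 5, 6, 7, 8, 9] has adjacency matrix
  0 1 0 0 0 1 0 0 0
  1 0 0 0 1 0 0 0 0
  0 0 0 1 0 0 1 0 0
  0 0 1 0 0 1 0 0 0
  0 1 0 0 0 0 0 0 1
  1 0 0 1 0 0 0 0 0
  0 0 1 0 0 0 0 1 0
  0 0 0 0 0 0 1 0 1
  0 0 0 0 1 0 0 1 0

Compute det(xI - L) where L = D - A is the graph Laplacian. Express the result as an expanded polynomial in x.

Reading degrees in the order [1, 2, 3, 4, 5, 6, 7, 8, 9] gives [2, 2, 2, 2, 2, 2, 2, 2, 2]; set D = diag(2, 2, 2, 2, 2, 2, 2, 2, 2) and form L = D - A. L has integer entries, so p(x) = det(xI - L) has integer coefficients. Expanding the determinant yields x^9 - 18x^8 + 135x^7 - 546x^6 + 1287x^5 - 1782x^4 + 1386x^3 - 540x^2 + 81x. Since p(0) = det(-L) = 0, x divides p(x).

x^9 - 18x^8 + 135x^7 - 546x^6 + 1287x^5 - 1782x^4 + 1386x^3 - 540x^2 + 81x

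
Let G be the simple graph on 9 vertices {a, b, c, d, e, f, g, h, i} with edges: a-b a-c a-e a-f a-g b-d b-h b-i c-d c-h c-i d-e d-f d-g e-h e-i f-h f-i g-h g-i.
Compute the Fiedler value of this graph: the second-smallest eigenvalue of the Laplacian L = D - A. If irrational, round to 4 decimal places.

4

Reading degrees in the order [a, b, c, d, e, f, g, h, i] gives [5, 4, 4, 5, 4, 4, 4, 5, 5]; set D = diag(5, 4, 4, 5, 4, 4, 4, 5, 5) and form L = D - A. The sorted Laplacian eigenvalues are [0, 4, 4, 4, 4, 5, 5, 5, 9]; the algebraic connectivity is the second entry, 4. By the matrix-tree theorem the graph has (1/9) * product of the nonzero eigenvalues = 32000 spanning trees.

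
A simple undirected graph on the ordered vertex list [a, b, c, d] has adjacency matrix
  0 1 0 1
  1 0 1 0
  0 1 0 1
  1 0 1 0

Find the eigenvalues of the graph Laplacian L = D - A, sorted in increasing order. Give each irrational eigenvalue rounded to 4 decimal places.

[0, 2, 2, 4]

Each diagonal entry of L is the vertex degree and each off-diagonal entry is -1 where an edge is present, 0 otherwise; in the order [a, b, c, d] the diagonal is [2, 2, 2, 2]. L is symmetric positive semidefinite, so every eigenvalue is real and nonnegative. The single zero eigenvalue shows the graph is connected. There is one zero in the spectrum, matching the 1 component.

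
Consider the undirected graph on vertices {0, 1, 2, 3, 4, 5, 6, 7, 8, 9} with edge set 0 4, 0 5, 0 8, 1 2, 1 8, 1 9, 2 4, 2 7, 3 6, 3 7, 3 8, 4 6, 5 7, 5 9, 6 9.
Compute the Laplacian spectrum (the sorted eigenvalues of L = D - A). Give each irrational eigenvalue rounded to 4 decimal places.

Each diagonal entry of L is the vertex degree and each off-diagonal entry is -1 where an edge is present, 0 otherwise; in the order [0, 1, 2, 3, 4, 5, 6, 7, 8, 9] the diagonal is [3, 3, 3, 3, 3, 3, 3, 3, 3, 3]. Since every row of L sums to 0, the all-ones vector is in the kernel and 0 is an eigenvalue. The eigenvalues sum to 30, which equals trace(L) = 2|E|.

[0, 2, 2, 2, 2, 2, 5, 5, 5, 5]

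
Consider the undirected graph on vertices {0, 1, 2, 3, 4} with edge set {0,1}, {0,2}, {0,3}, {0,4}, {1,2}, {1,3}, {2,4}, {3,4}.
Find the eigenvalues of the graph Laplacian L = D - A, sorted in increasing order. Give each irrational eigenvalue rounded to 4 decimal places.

[0, 3, 3, 5, 5]

Reading degrees in the order [0, 1, 2, 3, 4] gives [4, 3, 3, 3, 3]; set D = diag(4, 3, 3, 3, 3) and form L = D - A. Since every row of L sums to 0, the all-ones vector is in the kernel and 0 is an eigenvalue. There is one zero in the spectrum, matching the 1 component. By the matrix-tree theorem the graph has (1/5) * product of the nonzero eigenvalues = 45 spanning trees.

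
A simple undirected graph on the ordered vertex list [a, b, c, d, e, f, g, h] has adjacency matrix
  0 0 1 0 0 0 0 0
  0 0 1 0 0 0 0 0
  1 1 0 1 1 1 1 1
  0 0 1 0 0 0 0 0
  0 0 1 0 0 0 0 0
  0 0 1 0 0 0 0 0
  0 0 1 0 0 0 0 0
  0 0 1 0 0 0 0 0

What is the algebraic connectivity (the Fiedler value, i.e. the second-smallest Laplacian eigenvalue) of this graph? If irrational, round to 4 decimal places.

Each diagonal entry of L is the vertex degree and each off-diagonal entry is -1 where an edge is present, 0 otherwise; in the order [a, b, c, d, e, f, g, h] the diagonal is [1, 1, 7, 1, 1, 1, 1, 1]. The smallest Laplacian eigenvalue is always 0. The next one, lambda_2 = 1, measures how hard the graph is to disconnect: larger values mean better connectivity. The largest eigenvalue, 8, is at most the vertex count 8. By the matrix-tree theorem the graph has (1/8) * product of the nonzero eigenvalues = 1 spanning tree.

1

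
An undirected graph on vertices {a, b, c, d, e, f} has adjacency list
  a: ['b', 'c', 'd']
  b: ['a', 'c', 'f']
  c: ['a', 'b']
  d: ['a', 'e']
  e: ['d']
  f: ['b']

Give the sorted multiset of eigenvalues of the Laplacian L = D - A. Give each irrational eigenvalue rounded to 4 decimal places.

[0, 0.4131, 1.1369, 2.3595, 3.6977, 4.3928]

With the vertex order [a, b, c, d, e, f], the degrees are [3, 3, 2, 2, 1, 1], giving D = diag(3, 3, 2, 2, 1, 1) and L = D - A. The multiplicity of 0 as a Laplacian eigenvalue equals the number of connected components. The single zero eigenvalue shows the graph is connected. The largest eigenvalue, 4.3928, is at most the vertex count 6. The eigenvalues sum to 12, which equals trace(L) = 2|E|.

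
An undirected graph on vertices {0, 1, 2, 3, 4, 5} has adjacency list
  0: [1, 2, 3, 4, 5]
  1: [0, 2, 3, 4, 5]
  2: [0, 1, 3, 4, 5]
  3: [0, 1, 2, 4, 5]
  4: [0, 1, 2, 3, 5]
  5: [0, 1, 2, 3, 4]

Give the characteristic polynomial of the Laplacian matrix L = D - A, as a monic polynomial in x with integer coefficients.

Reading degrees in the order [0, 1, 2, 3, 4, 5] gives [5, 5, 5, 5, 5, 5]; set D = diag(5, 5, 5, 5, 5, 5) and form L = D - A. The eigenvalues of L are [0, 6, 6, 6, 6, 6]; the characteristic polynomial is the product of (x - lambda_i), which multiplies out to x^6 - 30x^5 + 360x^4 - 2160x^3 + 6480x^2 - 7776x. Since p(0) = det(-L) = 0, x divides p(x). There is one zero in the spectrum, matching the 1 component. The eigenvalues sum to 30, which equals trace(L) = 2|E|.

x^6 - 30x^5 + 360x^4 - 2160x^3 + 6480x^2 - 7776x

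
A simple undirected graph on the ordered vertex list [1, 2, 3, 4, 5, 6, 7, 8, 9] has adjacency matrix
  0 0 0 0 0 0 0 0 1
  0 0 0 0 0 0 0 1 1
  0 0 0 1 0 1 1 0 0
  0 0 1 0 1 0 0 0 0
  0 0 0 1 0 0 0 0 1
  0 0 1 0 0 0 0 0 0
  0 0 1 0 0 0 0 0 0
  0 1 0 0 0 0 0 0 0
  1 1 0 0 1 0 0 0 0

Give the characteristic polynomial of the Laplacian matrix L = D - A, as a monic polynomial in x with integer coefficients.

x^9 - 16x^8 + 103x^7 - 344x^6 + 643x^5 - 678x^4 + 386x^3 - 104x^2 + 9x

Reading degrees in the order [1, 2, 3, 4, 5, 6, 7, 8, 9] gives [1, 2, 3, 2, 2, 1, 1, 1, 3]; set D = diag(1, 2, 3, 2, 2, 1, 1, 1, 3) and form L = D - A. L has integer entries, so p(x) = det(xI - L) has integer coefficients. Expanding the determinant yields x^9 - 16x^8 + 103x^7 - 344x^6 + 643x^5 - 678x^4 + 386x^3 - 104x^2 + 9x. Since p(0) = det(-L) = 0, x divides p(x). There is one zero in the spectrum, matching the 1 component. By the matrix-tree theorem the graph has (1/9) * product of the nonzero eigenvalues = 1 spanning tree.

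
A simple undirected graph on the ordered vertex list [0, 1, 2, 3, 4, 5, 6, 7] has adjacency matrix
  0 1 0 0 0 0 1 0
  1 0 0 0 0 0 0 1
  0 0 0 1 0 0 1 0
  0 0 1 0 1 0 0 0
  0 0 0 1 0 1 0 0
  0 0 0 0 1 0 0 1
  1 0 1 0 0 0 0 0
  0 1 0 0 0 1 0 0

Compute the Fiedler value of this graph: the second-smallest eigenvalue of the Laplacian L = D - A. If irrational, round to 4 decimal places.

0.5858

Reading degrees in the order [0, 1, 2, 3, 4, 5, 6, 7] gives [2, 2, 2, 2, 2, 2, 2, 2]; set D = diag(2, 2, 2, 2, 2, 2, 2, 2) and form L = D - A. The smallest Laplacian eigenvalue is always 0. The next one, lambda_2 = 0.5858, measures how hard the graph is to disconnect: larger values mean better connectivity. By the matrix-tree theorem the graph has (1/8) * product of the nonzero eigenvalues = 8 spanning trees. The eigenvalues sum to 16, which equals trace(L) = 2|E|.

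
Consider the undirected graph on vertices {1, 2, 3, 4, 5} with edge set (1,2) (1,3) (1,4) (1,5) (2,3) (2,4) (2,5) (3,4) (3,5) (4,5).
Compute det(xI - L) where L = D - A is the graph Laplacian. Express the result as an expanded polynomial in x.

x^5 - 20x^4 + 150x^3 - 500x^2 + 625x

Reading degrees in the order [1, 2, 3, 4, 5] gives [4, 4, 4, 4, 4]; set D = diag(4, 4, 4, 4, 4) and form L = D - A. The eigenvalues of L are [0, 5, 5, 5, 5]; the characteristic polynomial is the product of (x - lambda_i), which multiplies out to x^5 - 20x^4 + 150x^3 - 500x^2 + 625x. Since p(0) = det(-L) = 0, x divides p(x). By the matrix-tree theorem the graph has (1/5) * product of the nonzero eigenvalues = 125 spanning trees.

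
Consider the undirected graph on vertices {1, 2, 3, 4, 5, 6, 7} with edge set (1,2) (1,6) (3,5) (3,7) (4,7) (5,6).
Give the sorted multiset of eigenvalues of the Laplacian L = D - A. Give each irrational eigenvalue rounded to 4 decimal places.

[0, 0.1981, 0.7530, 1.5550, 2.4450, 3.2470, 3.8019]

With the vertex order [1, 2, 3, 4, 5, 6, 7], the degrees are [2, 1, 2, 1, 2, 2, 2], giving D = diag(2, 1, 2, 1, 2, 2, 2) and L = D - A. L is symmetric positive semidefinite, so every eigenvalue is real and nonnegative. The single zero eigenvalue shows the graph is connected. The eigenvalues sum to 12, which equals trace(L) = 2|E|.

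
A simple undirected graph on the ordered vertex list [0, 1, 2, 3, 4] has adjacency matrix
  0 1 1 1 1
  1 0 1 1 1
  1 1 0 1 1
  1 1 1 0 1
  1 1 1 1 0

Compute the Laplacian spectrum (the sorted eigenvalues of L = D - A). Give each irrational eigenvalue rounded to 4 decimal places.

With the vertex order [0, 1, 2, 3, 4], the degrees are [4, 4, 4, 4, 4], giving D = diag(4, 4, 4, 4, 4) and L = D - A. Diagonalising L (or applying a numerical eigensolver to the 5x5 matrix) gives the spectrum above.

[0, 5, 5, 5, 5]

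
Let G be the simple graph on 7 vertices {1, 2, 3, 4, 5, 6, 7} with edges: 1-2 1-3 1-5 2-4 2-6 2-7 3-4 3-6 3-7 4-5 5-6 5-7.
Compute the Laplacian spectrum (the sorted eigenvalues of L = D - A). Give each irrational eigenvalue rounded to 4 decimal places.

[0, 3, 3, 3, 4, 4, 7]

Reading degrees in the order [1, 2, 3, 4, 5, 6, 7] gives [3, 4, 4, 3, 4, 3, 3]; set D = diag(3, 4, 4, 3, 4, 3, 3) and form L = D - A. L is symmetric positive semidefinite, so every eigenvalue is real and nonnegative. The single zero eigenvalue shows the graph is connected. By the matrix-tree theorem the graph has (1/7) * product of the nonzero eigenvalues = 432 spanning trees. There is one zero in the spectrum, matching the 1 component.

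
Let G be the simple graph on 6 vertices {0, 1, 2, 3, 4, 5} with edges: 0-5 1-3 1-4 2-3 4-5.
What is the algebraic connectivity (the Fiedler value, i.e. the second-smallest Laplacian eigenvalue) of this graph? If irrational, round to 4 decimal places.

0.2679

Each diagonal entry of L is the vertex degree and each off-diagonal entry is -1 where an edge is present, 0 otherwise; in the order [0, 1, 2, 3, 4, 5] the diagonal is [1, 2, 1, 2, 2, 2]. The sorted Laplacian eigenvalues are [0, 0.2679, 1, 2, 3, 3.7321]; the algebraic connectivity is the second entry, 0.2679.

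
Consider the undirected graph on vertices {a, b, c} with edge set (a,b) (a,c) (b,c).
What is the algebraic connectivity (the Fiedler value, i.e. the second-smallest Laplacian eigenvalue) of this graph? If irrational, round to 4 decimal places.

Each diagonal entry of L is the vertex degree and each off-diagonal entry is -1 where an edge is present, 0 otherwise; in the order [a, b, c] the diagonal is [2, 2, 2]. The smallest Laplacian eigenvalue is always 0. The next one, lambda_2 = 3, measures how hard the graph is to disconnect: larger values mean better connectivity. The eigenvalues sum to 6, which equals trace(L) = 2|E|. By the matrix-tree theorem the graph has (1/3) * product of the nonzero eigenvalues = 3 spanning trees.

3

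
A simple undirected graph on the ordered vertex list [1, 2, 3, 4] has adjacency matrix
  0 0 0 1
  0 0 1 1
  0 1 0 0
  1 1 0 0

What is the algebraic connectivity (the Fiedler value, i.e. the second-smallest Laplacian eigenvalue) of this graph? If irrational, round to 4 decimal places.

With the vertex order [1, 2, 3, 4], the degrees are [1, 2, 1, 2], giving D = diag(1, 2, 1, 2) and L = D - A. Computing the eigenvalues of L and sorting gives [0, 0.5858, 2, 3.4142]. The Fiedler value lambda_2 = 0.5858 is strictly positive, so the graph is connected. The largest eigenvalue, 3.4142, is at most the vertex count 4.

0.5858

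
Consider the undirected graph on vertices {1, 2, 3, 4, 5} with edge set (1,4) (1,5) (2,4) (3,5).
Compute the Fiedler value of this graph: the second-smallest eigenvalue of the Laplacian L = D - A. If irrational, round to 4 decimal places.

0.3820

Reading degrees in the order [1, 2, 3, 4, 5] gives [2, 1, 1, 2, 2]; set D = diag(2, 1, 1, 2, 2) and form L = D - A. Computing the eigenvalues of L and sorting gives [0, 0.3820, 1.3820, 2.6180, 3.6180]. The Fiedler value lambda_2 = 0.3820 is strictly positive, so the graph is connected. The largest eigenvalue, 3.6180, is at most the vertex count 5.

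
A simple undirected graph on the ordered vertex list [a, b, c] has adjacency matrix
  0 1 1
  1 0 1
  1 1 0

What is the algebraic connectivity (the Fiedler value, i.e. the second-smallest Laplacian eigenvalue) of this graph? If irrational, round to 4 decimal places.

3

Each diagonal entry of L is the vertex degree and each off-diagonal entry is -1 where an edge is present, 0 otherwise; in the order [a, b, c] the diagonal is [2, 2, 2]. Computing the eigenvalues of L and sorting gives [0, 3, 3]. The Fiedler value lambda_2 = 3 is strictly positive, so the graph is connected. The eigenvalues sum to 6, which equals trace(L) = 2|E|. There is one zero in the spectrum, matching the 1 component.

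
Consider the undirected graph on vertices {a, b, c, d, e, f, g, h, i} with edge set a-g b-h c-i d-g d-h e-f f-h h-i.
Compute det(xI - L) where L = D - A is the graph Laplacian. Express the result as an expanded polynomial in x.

x^9 - 16x^8 + 102x^7 - 336x^6 + 617x^5 - 634x^4 + 348x^3 - 92x^2 + 9x

With the vertex order [a, b, c, d, e, f, g, h, i], the degrees are [1, 1, 1, 2, 1, 2, 2, 4, 2], giving D = diag(1, 1, 1, 2, 1, 2, 2, 4, 2) and L = D - A. L has integer entries, so p(x) = det(xI - L) has integer coefficients. Expanding the determinant yields x^9 - 16x^8 + 102x^7 - 336x^6 + 617x^5 - 634x^4 + 348x^3 - 92x^2 + 9x. The coefficient of x^8 equals -trace(L) = -16, matching the sum of degrees. The largest eigenvalue, 5.2439, is at most the vertex count 9. There is one zero in the spectrum, matching the 1 component.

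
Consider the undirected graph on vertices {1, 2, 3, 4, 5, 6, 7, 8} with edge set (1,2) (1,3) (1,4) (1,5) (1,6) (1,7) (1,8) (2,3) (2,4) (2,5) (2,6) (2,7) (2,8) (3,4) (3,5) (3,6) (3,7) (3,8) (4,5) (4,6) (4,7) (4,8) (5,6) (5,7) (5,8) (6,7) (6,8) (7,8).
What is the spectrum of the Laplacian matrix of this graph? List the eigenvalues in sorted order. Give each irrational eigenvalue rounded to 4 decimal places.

Each diagonal entry of L is the vertex degree and each off-diagonal entry is -1 where an edge is present, 0 otherwise; in the order [1, 2, 3, 4, 5, 6, 7, 8] the diagonal is [7, 7, 7, 7, 7, 7, 7, 7]. The multiplicity of 0 as a Laplacian eigenvalue equals the number of connected components. The single zero eigenvalue shows the graph is connected. There is one zero in the spectrum, matching the 1 component.

[0, 8, 8, 8, 8, 8, 8, 8]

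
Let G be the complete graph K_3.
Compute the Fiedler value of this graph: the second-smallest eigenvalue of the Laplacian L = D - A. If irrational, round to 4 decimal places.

3

The graph has 3 vertices and degree multiset [2, 2, 2]; D is the diagonal matrix of degrees and L = D - A. The sorted Laplacian eigenvalues are [0, 3, 3]; the algebraic connectivity is the second entry, 3.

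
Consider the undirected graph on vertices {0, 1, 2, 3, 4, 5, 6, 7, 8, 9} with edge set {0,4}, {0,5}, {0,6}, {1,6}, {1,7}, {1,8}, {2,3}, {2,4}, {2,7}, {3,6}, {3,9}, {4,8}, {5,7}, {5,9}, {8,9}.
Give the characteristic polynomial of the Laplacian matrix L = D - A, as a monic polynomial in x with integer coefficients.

Reading degrees in the order [0, 1, 2, 3, 4, 5, 6, 7, 8, 9] gives [3, 3, 3, 3, 3, 3, 3, 3, 3, 3]; set D = diag(3, 3, 3, 3, 3, 3, 3, 3, 3, 3) and form L = D - A. The eigenvalues of L are [0, 2, 2, 2, 2, 2, 5, 5, 5, 5]; the characteristic polynomial is the product of (x - lambda_i), which multiplies out to x^10 - 30x^9 + 390x^8 - 2880x^7 + 13305x^6 - 39882x^5 + 77640x^4 - 94800x^3 + 66000x^2 - 20000x. Since p(0) = det(-L) = 0, x divides p(x). There is one zero in the spectrum, matching the 1 component. The largest eigenvalue, 5, is at most the vertex count 10.

x^10 - 30x^9 + 390x^8 - 2880x^7 + 13305x^6 - 39882x^5 + 77640x^4 - 94800x^3 + 66000x^2 - 20000x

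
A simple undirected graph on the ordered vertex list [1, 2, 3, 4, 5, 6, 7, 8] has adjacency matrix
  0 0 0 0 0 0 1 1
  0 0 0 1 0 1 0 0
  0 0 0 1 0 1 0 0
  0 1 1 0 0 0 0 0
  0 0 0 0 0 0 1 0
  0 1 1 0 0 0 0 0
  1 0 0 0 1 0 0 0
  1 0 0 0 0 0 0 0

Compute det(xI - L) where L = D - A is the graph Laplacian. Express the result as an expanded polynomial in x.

x^8 - 14x^7 + 78x^6 - 220x^5 + 328x^4 - 240x^3 + 64x^2

Each diagonal entry of L is the vertex degree and each off-diagonal entry is -1 where an edge is present, 0 otherwise; in the order [1, 2, 3, 4, 5, 6, 7, 8] the diagonal is [2, 2, 2, 2, 1, 2, 2, 1]. Computing det(xI - L) by cofactor expansion (or equivalently via sum-over-permutations) gives x^8 - 14x^7 + 78x^6 - 220x^5 + 328x^4 - 240x^3 + 64x^2. Since p(0) = det(-L) = 0, x divides p(x). There are 2 zeros in the spectrum, matching the 2 components. The eigenvalues sum to 14, which equals trace(L) = 2|E|.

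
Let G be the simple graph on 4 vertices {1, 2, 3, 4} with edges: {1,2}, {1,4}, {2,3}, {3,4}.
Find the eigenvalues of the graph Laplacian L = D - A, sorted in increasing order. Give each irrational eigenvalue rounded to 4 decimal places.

Each diagonal entry of L is the vertex degree and each off-diagonal entry is -1 where an edge is present, 0 otherwise; in the order [1, 2, 3, 4] the diagonal is [2, 2, 2, 2]. The multiplicity of 0 as a Laplacian eigenvalue equals the number of connected components. The single zero eigenvalue shows the graph is connected. There is one zero in the spectrum, matching the 1 component. The eigenvalues sum to 8, which equals trace(L) = 2|E|.

[0, 2, 2, 4]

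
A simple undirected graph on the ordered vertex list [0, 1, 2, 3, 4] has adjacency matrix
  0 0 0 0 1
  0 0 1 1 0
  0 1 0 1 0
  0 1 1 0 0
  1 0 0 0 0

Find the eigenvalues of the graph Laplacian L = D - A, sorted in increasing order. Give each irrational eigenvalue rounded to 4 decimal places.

[0, 0, 2, 3, 3]

Each diagonal entry of L is the vertex degree and each off-diagonal entry is -1 where an edge is present, 0 otherwise; in the order [0, 1, 2, 3, 4] the diagonal is [1, 2, 2, 2, 1]. Since every row of L sums to 0, the all-ones vector is in the kernel and 0 is an eigenvalue. The 2 zero eigenvalues correspond to the 2 connected components. The eigenvalues sum to 8, which equals trace(L) = 2|E|. The largest eigenvalue, 3, is at most the vertex count 5.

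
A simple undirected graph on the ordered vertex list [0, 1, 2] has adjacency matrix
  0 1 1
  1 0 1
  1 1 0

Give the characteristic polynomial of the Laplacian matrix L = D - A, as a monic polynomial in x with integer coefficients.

Each diagonal entry of L is the vertex degree and each off-diagonal entry is -1 where an edge is present, 0 otherwise; in the order [0, 1, 2] the diagonal is [2, 2, 2]. Computing det(xI - L) by cofactor expansion (or equivalently via sum-over-permutations) gives x^3 - 6x^2 + 9x. The constant term is 0 because L is singular (the all-ones vector lies in its kernel). By the matrix-tree theorem the graph has (1/3) * product of the nonzero eigenvalues = 3 spanning trees.

x^3 - 6x^2 + 9x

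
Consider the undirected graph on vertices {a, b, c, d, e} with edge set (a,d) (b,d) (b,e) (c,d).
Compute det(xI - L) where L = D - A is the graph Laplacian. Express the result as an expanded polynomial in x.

Each diagonal entry of L is the vertex degree and each off-diagonal entry is -1 where an edge is present, 0 otherwise; in the order [a, b, c, d, e] the diagonal is [1, 2, 1, 3, 1]. L has integer entries, so p(x) = det(xI - L) has integer coefficients. Expanding the determinant yields x^5 - 8x^4 + 20x^3 - 18x^2 + 5x. The constant term is 0 because L is singular (the all-ones vector lies in its kernel).

x^5 - 8x^4 + 20x^3 - 18x^2 + 5x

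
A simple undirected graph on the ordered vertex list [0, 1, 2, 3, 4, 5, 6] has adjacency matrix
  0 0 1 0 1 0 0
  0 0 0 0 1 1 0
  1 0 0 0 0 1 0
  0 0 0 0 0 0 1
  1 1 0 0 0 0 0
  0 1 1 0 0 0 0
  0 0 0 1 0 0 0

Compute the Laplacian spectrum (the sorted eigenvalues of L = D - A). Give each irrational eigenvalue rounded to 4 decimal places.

Reading degrees in the order [0, 1, 2, 3, 4, 5, 6] gives [2, 2, 2, 1, 2, 2, 1]; set D = diag(2, 2, 2, 1, 2, 2, 1) and form L = D - A. The multiplicity of 0 as a Laplacian eigenvalue equals the number of connected components. The 2 zero eigenvalues correspond to the 2 connected components. The largest eigenvalue, 3.6180, is at most the vertex count 7.

[0, 0, 1.3820, 1.3820, 2, 3.6180, 3.6180]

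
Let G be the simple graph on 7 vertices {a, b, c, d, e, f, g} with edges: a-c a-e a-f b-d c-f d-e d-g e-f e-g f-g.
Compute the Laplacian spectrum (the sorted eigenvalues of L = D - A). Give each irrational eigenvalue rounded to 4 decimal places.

[0, 0.6338, 1.7405, 3.3172, 3.8665, 5, 5.4420]

Each diagonal entry of L is the vertex degree and each off-diagonal entry is -1 where an edge is present, 0 otherwise; in the order [a, b, c, d, e, f, g] the diagonal is [3, 1, 2, 3, 4, 4, 3]. Since every row of L sums to 0, the all-ones vector is in the kernel and 0 is an eigenvalue. The largest eigenvalue, 5.4420, is at most the vertex count 7.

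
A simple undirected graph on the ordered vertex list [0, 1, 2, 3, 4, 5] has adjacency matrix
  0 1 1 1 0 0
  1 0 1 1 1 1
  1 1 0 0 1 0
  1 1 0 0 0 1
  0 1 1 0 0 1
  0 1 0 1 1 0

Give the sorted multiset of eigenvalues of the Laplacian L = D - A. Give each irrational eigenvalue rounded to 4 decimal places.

With the vertex order [0, 1, 2, 3, 4, 5], the degrees are [3, 5, 3, 3, 3, 3], giving D = diag(3, 5, 3, 3, 3, 3) and L = D - A. Diagonalising L (or applying a numerical eigensolver to the 6x6 matrix) gives the spectrum above. By the matrix-tree theorem the graph has (1/6) * product of the nonzero eigenvalues = 121 spanning trees.

[0, 2.3820, 2.3820, 4.6180, 4.6180, 6]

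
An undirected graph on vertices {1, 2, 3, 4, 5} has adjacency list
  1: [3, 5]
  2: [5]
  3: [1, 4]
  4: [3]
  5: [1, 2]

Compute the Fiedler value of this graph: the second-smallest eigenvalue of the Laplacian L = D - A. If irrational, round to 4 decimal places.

Reading degrees in the order [1, 2, 3, 4, 5] gives [2, 1, 2, 1, 2]; set D = diag(2, 1, 2, 1, 2) and form L = D - A. Computing the eigenvalues of L and sorting gives [0, 0.3820, 1.3820, 2.6180, 3.6180]. The Fiedler value lambda_2 = 0.3820 is strictly positive, so the graph is connected.

0.3820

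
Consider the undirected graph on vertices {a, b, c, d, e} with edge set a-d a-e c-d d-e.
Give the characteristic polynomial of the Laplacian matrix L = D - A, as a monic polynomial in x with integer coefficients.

x^5 - 8x^4 + 19x^3 - 12x^2

Reading degrees in the order [a, b, c, d, e] gives [2, 0, 1, 3, 2]; set D = diag(2, 0, 1, 3, 2) and form L = D - A. The eigenvalues of L are [0, 0, 1, 3, 4]; the characteristic polynomial is the product of (x - lambda_i), which multiplies out to x^5 - 8x^4 + 19x^3 - 12x^2. Since p(0) = det(-L) = 0, x divides p(x).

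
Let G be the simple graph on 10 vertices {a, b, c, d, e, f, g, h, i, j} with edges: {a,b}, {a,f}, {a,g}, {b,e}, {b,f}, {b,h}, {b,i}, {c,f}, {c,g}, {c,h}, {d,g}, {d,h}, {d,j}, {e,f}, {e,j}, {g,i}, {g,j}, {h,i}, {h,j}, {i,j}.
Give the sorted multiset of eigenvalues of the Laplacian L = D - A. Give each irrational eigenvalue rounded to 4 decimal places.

[0, 1.7722, 2.5209, 2.8364, 3.3549, 4.4243, 5.2708, 5.8869, 6.7228, 7.2109]

Each diagonal entry of L is the vertex degree and each off-diagonal entry is -1 where an edge is present, 0 otherwise; in the order [a, b, c, d, e, f, g, h, i, j] the diagonal is [3, 5, 3, 3, 3, 4, 5, 5, 4, 5]. L is symmetric positive semidefinite, so every eigenvalue is real and nonnegative.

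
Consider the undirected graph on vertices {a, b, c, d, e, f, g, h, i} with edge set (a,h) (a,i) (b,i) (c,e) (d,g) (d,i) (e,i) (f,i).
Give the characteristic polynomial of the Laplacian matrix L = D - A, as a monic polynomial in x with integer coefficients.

x^9 - 16x^8 + 99x^7 - 312x^6 + 546x^5 - 540x^4 + 295x^3 - 82x^2 + 9x

Reading degrees in the order [a, b, c, d, e, f, g, h, i] gives [2, 1, 1, 2, 2, 1, 1, 1, 5]; set D = diag(2, 1, 1, 2, 2, 1, 1, 1, 5) and form L = D - A. L has integer entries, so p(x) = det(xI - L) has integer coefficients. Expanding the determinant yields x^9 - 16x^8 + 99x^7 - 312x^6 + 546x^5 - 540x^4 + 295x^3 - 82x^2 + 9x. The constant term is 0 because L is singular (the all-ones vector lies in its kernel).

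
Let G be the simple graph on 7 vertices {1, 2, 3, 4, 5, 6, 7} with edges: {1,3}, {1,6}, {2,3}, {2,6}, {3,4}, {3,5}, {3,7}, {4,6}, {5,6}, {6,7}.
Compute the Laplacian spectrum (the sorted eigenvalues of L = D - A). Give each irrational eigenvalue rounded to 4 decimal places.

[0, 2, 2, 2, 2, 5, 7]

Reading degrees in the order [1, 2, 3, 4, 5, 6, 7] gives [2, 2, 5, 2, 2, 5, 2]; set D = diag(2, 2, 5, 2, 2, 5, 2) and form L = D - A. The multiplicity of 0 as a Laplacian eigenvalue equals the number of connected components. The single zero eigenvalue shows the graph is connected. The largest eigenvalue, 7, is at most the vertex count 7. There is one zero in the spectrum, matching the 1 component.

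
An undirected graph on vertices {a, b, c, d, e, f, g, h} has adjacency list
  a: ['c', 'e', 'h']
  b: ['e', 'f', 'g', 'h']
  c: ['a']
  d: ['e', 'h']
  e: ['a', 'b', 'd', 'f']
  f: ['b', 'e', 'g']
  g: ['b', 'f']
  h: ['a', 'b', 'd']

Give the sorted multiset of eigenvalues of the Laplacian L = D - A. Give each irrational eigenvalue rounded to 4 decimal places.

[0, 0.6287, 1.2482, 2.7368, 3, 3.7386, 4.6555, 5.9921]

Each diagonal entry of L is the vertex degree and each off-diagonal entry is -1 where an edge is present, 0 otherwise; in the order [a, b, c, d, e, f, g, h] the diagonal is [3, 4, 1, 2, 4, 3, 2, 3]. Diagonalising L (or applying a numerical eigensolver to the 8x8 matrix) gives the spectrum above. By the matrix-tree theorem the graph has (1/8) * product of the nonzero eigenvalues = 84 spanning trees.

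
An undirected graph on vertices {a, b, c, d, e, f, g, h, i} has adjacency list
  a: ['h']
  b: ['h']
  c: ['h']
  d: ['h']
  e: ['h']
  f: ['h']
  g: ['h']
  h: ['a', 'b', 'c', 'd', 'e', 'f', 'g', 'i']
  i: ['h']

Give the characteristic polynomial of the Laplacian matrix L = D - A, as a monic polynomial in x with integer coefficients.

x^9 - 16x^8 + 84x^7 - 224x^6 + 350x^5 - 336x^4 + 196x^3 - 64x^2 + 9x

Reading degrees in the order [a, b, c, d, e, f, g, h, i] gives [1, 1, 1, 1, 1, 1, 1, 8, 1]; set D = diag(1, 1, 1, 1, 1, 1, 1, 8, 1) and form L = D - A. The eigenvalues of L are [0, 1, 1, 1, 1, 1, 1, 1, 9]; the characteristic polynomial is the product of (x - lambda_i), which multiplies out to x^9 - 16x^8 + 84x^7 - 224x^6 + 350x^5 - 336x^4 + 196x^3 - 64x^2 + 9x. The constant term is 0 because L is singular (the all-ones vector lies in its kernel).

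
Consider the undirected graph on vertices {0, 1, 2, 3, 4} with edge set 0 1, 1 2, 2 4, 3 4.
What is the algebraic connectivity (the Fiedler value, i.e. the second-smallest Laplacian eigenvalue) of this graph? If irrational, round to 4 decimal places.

0.3820

Reading degrees in the order [0, 1, 2, 3, 4] gives [1, 2, 2, 1, 2]; set D = diag(1, 2, 2, 1, 2) and form L = D - A. The smallest Laplacian eigenvalue is always 0. The next one, lambda_2 = 0.3820, measures how hard the graph is to disconnect: larger values mean better connectivity.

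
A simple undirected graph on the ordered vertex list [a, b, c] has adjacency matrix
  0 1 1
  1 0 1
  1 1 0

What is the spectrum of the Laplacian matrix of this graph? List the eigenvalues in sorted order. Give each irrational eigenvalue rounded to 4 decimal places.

With the vertex order [a, b, c], the degrees are [2, 2, 2], giving D = diag(2, 2, 2) and L = D - A. Diagonalising L (or applying a numerical eigensolver to the 3x3 matrix) gives the spectrum above. The largest eigenvalue, 3, is at most the vertex count 3.

[0, 3, 3]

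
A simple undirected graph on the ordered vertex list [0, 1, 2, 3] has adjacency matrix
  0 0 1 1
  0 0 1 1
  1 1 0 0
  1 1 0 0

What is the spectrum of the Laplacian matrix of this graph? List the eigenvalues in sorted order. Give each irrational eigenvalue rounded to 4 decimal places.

Each diagonal entry of L is the vertex degree and each off-diagonal entry is -1 where an edge is present, 0 otherwise; in the order [0, 1, 2, 3] the diagonal is [2, 2, 2, 2]. L is symmetric positive semidefinite, so every eigenvalue is real and nonnegative. The single zero eigenvalue shows the graph is connected.

[0, 2, 2, 4]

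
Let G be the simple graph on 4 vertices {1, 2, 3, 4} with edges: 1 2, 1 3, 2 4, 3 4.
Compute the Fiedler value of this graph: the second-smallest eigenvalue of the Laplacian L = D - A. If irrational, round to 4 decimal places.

With the vertex order [1, 2, 3, 4], the degrees are [2, 2, 2, 2], giving D = diag(2, 2, 2, 2) and L = D - A. Computing the eigenvalues of L and sorting gives [0, 2, 2, 4]. The Fiedler value lambda_2 = 2 is strictly positive, so the graph is connected. The eigenvalues sum to 8, which equals trace(L) = 2|E|.

2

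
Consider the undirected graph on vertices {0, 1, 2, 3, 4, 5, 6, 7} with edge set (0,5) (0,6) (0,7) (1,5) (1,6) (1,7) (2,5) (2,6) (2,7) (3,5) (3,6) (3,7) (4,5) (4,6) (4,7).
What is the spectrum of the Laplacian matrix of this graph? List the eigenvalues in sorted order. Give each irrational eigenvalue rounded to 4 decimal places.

Each diagonal entry of L is the vertex degree and each off-diagonal entry is -1 where an edge is present, 0 otherwise; in the order [0, 1, 2, 3, 4, 5, 6, 7] the diagonal is [3, 3, 3, 3, 3, 5, 5, 5]. Diagonalising L (or applying a numerical eigensolver to the 8x8 matrix) gives the spectrum above. There is one zero in the spectrum, matching the 1 component.

[0, 3, 3, 3, 3, 5, 5, 8]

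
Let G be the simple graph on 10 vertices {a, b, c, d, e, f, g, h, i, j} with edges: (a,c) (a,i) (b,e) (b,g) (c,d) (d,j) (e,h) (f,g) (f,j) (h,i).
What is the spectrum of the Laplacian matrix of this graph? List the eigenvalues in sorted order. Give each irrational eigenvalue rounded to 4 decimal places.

[0, 0.3820, 0.3820, 1.3820, 1.3820, 2.6180, 2.6180, 3.6180, 3.6180, 4]

With the vertex order [a, b, c, d, e, f, g, h, i, j], the degrees are [2, 2, 2, 2, 2, 2, 2, 2, 2, 2], giving D = diag(2, 2, 2, 2, 2, 2, 2, 2, 2, 2) and L = D - A. L is symmetric positive semidefinite, so every eigenvalue is real and nonnegative. By the matrix-tree theorem the graph has (1/10) * product of the nonzero eigenvalues = 10 spanning trees.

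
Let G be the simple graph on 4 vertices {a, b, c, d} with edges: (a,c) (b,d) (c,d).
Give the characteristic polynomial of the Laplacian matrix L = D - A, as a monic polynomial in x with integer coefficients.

x^4 - 6x^3 + 10x^2 - 4x

With the vertex order [a, b, c, d], the degrees are [1, 1, 2, 2], giving D = diag(1, 1, 2, 2) and L = D - A. Computing det(xI - L) by cofactor expansion (or equivalently via sum-over-permutations) gives x^4 - 6x^3 + 10x^2 - 4x. The constant term is 0 because L is singular (the all-ones vector lies in its kernel). By the matrix-tree theorem the graph has (1/4) * product of the nonzero eigenvalues = 1 spanning tree.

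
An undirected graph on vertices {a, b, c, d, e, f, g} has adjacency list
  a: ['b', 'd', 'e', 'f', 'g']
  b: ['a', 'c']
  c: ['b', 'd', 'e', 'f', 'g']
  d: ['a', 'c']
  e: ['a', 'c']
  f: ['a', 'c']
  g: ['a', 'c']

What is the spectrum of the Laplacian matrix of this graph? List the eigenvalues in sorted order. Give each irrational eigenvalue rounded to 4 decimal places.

[0, 2, 2, 2, 2, 5, 7]

With the vertex order [a, b, c, d, e, f, g], the degrees are [5, 2, 5, 2, 2, 2, 2], giving D = diag(5, 2, 5, 2, 2, 2, 2) and L = D - A. Diagonalising L (or applying a numerical eigensolver to the 7x7 matrix) gives the spectrum above. The single zero eigenvalue shows the graph is connected. The eigenvalues sum to 20, which equals trace(L) = 2|E|.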